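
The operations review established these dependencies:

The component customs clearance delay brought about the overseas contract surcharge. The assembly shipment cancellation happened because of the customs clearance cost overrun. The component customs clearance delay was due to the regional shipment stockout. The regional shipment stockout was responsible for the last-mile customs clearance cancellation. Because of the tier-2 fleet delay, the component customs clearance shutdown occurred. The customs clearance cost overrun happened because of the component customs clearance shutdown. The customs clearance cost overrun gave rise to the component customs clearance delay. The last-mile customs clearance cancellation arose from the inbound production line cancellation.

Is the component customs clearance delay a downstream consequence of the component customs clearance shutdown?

Yes

There is a causal chain: the component customs clearance shutdown → the customs clearance cost overrun → the component customs clearance delay.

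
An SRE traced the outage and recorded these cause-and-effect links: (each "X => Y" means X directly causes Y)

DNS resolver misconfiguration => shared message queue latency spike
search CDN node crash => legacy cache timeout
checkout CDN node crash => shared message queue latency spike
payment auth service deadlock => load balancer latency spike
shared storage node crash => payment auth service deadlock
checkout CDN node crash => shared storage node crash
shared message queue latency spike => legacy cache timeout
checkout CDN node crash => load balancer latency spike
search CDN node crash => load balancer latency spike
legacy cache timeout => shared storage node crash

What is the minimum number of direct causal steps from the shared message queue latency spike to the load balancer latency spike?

Shortest chain: the shared message queue latency spike → the legacy cache timeout → the shared storage node crash → the payment auth service deadlock → the load balancer latency spike.

4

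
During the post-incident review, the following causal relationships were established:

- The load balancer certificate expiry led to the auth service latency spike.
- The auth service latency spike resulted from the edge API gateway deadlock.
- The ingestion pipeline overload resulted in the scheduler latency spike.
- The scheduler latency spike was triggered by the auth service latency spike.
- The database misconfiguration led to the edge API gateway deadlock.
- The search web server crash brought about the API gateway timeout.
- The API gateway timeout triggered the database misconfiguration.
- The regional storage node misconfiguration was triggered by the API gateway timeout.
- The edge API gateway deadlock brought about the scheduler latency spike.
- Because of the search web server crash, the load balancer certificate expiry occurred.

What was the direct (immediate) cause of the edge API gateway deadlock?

Upstream contributors include the search web server crash, the API gateway timeout, but only the database misconfiguration feeds directly into the edge API gateway deadlock.

the database misconfiguration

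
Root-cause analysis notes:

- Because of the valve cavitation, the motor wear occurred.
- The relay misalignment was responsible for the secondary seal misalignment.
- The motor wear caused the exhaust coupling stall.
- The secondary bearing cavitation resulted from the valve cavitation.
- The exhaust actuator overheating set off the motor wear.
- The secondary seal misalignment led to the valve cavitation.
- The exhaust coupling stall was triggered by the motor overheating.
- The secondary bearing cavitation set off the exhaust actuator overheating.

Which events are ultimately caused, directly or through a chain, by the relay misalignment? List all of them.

the exhaust actuator overheating, the exhaust coupling stall, the motor wear, the secondary bearing cavitation, the secondary seal misalignment, the valve cavitation

Direct effects: the secondary seal misalignment.
2 steps out: the valve cavitation.
3 steps out: the secondary bearing cavitation, the motor wear.
4 steps out: the exhaust actuator overheating, the exhaust coupling stall.
Not reachable from it: the motor overheating.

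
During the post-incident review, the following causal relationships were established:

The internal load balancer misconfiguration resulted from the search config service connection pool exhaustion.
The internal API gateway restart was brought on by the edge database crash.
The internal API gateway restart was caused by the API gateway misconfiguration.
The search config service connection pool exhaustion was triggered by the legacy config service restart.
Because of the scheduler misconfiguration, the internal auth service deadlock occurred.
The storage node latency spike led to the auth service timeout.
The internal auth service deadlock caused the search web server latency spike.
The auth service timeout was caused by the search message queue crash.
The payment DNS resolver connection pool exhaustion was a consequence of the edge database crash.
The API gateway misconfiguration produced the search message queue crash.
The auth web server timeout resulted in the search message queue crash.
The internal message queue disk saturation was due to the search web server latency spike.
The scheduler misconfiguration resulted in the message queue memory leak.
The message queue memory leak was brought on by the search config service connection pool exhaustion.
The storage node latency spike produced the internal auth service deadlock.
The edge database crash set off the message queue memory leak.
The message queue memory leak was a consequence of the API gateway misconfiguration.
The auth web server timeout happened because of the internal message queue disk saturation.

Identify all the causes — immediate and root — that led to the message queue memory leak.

the API gateway misconfiguration, the edge database crash, the legacy config service restart, the scheduler misconfiguration, the search config service connection pool exhaustion

Immediate causes of the message queue memory leak: the scheduler misconfiguration, the edge database crash, the API gateway misconfiguration, the search config service connection pool exhaustion.
Further upstream: the legacy config service restart.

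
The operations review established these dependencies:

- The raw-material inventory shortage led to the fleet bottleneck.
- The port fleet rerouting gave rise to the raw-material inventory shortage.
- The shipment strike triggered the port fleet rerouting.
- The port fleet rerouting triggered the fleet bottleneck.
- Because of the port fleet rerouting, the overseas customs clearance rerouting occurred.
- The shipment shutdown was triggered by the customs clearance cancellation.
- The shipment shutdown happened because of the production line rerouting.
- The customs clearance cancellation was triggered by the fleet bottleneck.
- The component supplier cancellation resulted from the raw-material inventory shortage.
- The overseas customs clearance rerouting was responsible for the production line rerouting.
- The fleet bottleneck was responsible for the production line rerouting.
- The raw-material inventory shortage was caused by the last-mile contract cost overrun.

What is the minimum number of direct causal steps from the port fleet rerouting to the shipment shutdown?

Shortest chain: the port fleet rerouting → the fleet bottleneck → the production line rerouting → the shipment shutdown.

3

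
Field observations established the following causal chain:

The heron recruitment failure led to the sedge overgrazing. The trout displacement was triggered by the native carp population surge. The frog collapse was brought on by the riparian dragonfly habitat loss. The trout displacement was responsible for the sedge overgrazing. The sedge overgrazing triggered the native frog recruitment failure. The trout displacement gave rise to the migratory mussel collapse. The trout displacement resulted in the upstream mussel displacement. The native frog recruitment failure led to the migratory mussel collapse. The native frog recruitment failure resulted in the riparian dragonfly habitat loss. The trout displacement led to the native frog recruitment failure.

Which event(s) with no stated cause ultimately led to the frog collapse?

Tracing upstream from the frog collapse: the frog collapse ← the riparian dragonfly habitat loss ← the native frog recruitment failure ← the trout displacement ← the native carp population surge.
A separate upstream branch: the frog collapse ← the riparian dragonfly habitat loss ← the native frog recruitment failure ← the sedge overgrazing ← the heron recruitment failure.
Each of those chain origins has no stated cause.

the heron recruitment failure, the native carp population surge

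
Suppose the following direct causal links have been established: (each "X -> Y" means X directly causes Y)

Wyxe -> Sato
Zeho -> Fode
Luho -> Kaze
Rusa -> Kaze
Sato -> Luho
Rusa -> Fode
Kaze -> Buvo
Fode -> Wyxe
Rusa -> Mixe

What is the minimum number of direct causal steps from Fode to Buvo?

Shortest chain: Fode → Wyxe → Sato → Luho → Kaze → Buvo.

5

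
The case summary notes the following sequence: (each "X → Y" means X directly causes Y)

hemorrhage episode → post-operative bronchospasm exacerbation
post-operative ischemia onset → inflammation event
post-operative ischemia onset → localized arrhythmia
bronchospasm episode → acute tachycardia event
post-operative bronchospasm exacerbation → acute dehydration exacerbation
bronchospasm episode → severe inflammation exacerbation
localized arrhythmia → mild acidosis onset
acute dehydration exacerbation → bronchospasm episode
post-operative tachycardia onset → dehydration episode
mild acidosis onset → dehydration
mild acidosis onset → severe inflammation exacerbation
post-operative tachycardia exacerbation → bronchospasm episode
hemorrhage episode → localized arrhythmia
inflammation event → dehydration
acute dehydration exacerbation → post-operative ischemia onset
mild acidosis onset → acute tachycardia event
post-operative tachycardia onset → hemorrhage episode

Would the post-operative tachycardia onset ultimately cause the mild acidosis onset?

Yes

There is a causal chain: the post-operative tachycardia onset → the hemorrhage episode → the localized arrhythmia → the mild acidosis onset.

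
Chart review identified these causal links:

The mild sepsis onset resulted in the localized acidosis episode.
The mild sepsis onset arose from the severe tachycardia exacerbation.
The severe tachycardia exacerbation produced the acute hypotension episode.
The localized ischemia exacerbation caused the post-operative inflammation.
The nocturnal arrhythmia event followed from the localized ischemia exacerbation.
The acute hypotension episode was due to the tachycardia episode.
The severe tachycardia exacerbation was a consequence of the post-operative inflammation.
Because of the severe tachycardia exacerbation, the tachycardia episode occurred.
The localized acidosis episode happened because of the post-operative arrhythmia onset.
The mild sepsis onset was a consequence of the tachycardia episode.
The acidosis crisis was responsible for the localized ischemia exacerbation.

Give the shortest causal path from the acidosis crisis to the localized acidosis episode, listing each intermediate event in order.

the acidosis crisis → the localized ischemia exacerbation → the post-operative inflammation → the severe tachycardia exacerbation → the mild sepsis onset → the localized acidosis episode

the acidosis crisis → the localized ischemia exacerbation
the localized ischemia exacerbation → the post-operative inflammation
the post-operative inflammation → the severe tachycardia exacerbation
the severe tachycardia exacerbation → the mild sepsis onset
the mild sepsis onset → the localized acidosis episode
Length: 5 steps.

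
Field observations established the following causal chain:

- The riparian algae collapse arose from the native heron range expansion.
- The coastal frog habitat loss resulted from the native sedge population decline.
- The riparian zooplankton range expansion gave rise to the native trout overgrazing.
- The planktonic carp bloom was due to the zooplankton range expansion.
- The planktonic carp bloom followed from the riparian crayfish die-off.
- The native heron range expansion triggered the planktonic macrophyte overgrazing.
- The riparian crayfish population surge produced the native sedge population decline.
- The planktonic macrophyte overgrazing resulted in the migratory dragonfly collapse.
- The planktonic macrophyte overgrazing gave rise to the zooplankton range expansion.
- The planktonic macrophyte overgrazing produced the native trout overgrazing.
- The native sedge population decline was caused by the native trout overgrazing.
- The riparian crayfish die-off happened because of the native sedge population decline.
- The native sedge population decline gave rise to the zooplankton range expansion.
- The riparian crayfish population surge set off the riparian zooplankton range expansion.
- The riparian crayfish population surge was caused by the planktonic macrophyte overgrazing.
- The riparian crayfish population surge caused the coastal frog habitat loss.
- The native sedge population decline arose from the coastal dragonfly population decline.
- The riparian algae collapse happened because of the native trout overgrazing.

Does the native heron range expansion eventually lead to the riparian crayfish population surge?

Yes

There is a causal chain: the native heron range expansion → the planktonic macrophyte overgrazing → the riparian crayfish population surge.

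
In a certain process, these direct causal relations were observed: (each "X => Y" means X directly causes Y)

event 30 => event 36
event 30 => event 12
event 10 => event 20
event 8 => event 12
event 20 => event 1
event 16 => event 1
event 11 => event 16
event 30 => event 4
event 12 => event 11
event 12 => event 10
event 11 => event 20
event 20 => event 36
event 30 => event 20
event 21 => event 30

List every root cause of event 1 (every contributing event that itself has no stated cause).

Tracing upstream from event 1: event 1 ← event 20 ← event 30 ← event 21.
A separate upstream branch: event 1 ← event 16 ← event 11 ← event 12 ← event 8.
Each of those chain origins has no stated cause.

event 21, event 8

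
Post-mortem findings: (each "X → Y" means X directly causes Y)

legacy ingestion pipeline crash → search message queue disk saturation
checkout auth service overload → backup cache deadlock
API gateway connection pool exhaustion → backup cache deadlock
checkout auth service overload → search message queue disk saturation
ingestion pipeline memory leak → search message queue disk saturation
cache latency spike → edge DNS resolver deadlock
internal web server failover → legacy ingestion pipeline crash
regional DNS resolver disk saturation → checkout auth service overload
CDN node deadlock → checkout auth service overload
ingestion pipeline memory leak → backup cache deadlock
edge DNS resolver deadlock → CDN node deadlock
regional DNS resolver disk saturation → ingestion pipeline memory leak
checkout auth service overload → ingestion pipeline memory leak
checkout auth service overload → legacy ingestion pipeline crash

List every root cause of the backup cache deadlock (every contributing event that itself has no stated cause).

Tracing upstream from the backup cache deadlock: the backup cache deadlock ← the checkout auth service overload ← the CDN node deadlock ← the edge DNS resolver deadlock ← the cache latency spike.
A separate upstream branch: the backup cache deadlock ← the checkout auth service overload ← the regional DNS resolver disk saturation.
A separate upstream branch: the backup cache deadlock ← the API gateway connection pool exhaustion.
Each of those chain origins has no stated cause.

the API gateway connection pool exhaustion, the cache latency spike, the regional DNS resolver disk saturation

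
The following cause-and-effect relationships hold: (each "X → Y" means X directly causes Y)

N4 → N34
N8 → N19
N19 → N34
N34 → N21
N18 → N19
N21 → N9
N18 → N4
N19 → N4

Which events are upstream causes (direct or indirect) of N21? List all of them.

Immediate cause of N21: N34.
Further upstream: N18, N19, N4, N8.

N18, N19, N34, N4, N8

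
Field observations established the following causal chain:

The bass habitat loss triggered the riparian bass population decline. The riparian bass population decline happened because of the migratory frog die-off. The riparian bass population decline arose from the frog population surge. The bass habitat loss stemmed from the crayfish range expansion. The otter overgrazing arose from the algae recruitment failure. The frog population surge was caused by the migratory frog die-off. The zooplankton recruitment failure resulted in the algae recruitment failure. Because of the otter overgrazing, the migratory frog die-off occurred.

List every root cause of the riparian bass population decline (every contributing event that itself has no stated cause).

Tracing upstream from the riparian bass population decline: the riparian bass population decline ← the migratory frog die-off ← the otter overgrazing ← the algae recruitment failure ← the zooplankton recruitment failure.
A separate upstream branch: the riparian bass population decline ← the bass habitat loss ← the crayfish range expansion.
Each of those chain origins has no stated cause.

the crayfish range expansion, the zooplankton recruitment failure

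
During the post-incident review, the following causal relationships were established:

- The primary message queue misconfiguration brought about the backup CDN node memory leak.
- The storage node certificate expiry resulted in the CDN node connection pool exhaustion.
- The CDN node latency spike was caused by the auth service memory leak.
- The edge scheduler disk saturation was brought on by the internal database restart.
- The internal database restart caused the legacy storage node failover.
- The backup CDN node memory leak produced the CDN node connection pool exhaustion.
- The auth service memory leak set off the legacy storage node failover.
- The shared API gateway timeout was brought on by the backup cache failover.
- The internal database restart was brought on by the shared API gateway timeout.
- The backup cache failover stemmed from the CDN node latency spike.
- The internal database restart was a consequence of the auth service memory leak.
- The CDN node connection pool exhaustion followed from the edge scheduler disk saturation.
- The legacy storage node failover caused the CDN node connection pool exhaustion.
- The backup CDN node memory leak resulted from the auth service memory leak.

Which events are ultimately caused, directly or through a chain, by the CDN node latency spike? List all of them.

the CDN node connection pool exhaustion, the backup cache failover, the edge scheduler disk saturation, the internal database restart, the legacy storage node failover, the shared API gateway timeout

Direct effects: the backup cache failover.
2 steps out: the shared API gateway timeout.
3 steps out: the internal database restart.
4 steps out: the edge scheduler disk saturation, the legacy storage node failover.
5 steps out: the CDN node connection pool exhaustion.
Not reachable from it: the auth service memory leak, the primary message queue misconfiguration, the backup CDN node memory leak, the storage node certificate expiry.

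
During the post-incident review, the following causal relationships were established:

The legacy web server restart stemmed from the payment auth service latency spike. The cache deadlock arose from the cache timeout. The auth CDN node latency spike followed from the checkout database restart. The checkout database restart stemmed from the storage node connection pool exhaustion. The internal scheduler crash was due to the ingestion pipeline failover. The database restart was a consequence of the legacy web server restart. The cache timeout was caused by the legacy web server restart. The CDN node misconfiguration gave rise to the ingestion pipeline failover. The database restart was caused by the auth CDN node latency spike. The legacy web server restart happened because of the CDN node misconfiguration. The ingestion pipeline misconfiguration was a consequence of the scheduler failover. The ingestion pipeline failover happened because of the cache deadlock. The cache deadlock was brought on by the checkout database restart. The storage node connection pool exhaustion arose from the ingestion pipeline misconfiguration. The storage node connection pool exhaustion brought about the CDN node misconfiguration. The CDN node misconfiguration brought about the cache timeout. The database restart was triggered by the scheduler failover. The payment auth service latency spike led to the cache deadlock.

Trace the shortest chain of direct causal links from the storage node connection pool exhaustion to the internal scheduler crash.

the storage node connection pool exhaustion → the CDN node misconfiguration → the ingestion pipeline failover → the internal scheduler crash

the storage node connection pool exhaustion → the CDN node misconfiguration
the CDN node misconfiguration → the ingestion pipeline failover
the ingestion pipeline failover → the internal scheduler crash
Length: 3 steps.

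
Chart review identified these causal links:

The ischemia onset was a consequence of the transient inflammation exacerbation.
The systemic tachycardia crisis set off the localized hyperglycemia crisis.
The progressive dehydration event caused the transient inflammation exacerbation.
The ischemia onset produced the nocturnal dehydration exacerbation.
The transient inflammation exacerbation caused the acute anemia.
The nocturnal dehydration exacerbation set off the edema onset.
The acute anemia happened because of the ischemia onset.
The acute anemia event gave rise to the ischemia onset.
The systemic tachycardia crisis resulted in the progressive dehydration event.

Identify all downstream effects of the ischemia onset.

Direct effects: the nocturnal dehydration exacerbation, the acute anemia.
2 steps out: the edema onset.
Not reachable from it: the systemic tachycardia crisis, the localized hyperglycemia crisis, the progressive dehydration event, the transient inflammation exacerbation, the acute anemia event.

the acute anemia, the edema onset, the nocturnal dehydration exacerbation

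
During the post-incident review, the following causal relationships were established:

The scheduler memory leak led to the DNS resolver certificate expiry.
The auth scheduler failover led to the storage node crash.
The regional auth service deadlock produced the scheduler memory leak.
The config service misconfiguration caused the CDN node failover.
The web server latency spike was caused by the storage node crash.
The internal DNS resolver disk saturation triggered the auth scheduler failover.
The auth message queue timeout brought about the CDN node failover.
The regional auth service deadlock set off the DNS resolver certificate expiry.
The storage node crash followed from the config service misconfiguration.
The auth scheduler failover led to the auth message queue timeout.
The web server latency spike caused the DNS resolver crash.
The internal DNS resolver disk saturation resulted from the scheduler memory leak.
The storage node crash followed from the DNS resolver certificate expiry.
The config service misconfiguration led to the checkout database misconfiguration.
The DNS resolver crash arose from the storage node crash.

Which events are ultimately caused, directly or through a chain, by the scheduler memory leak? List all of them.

Direct effects: the DNS resolver certificate expiry, the internal DNS resolver disk saturation.
2 steps out: the auth scheduler failover, the storage node crash.
3 steps out: the auth message queue timeout, the web server latency spike, the DNS resolver crash.
4 steps out: the CDN node failover.
Not reachable from it: the regional auth service deadlock, the config service misconfiguration, the checkout database misconfiguration.

the CDN node failover, the DNS resolver certificate expiry, the DNS resolver crash, the auth message queue timeout, the auth scheduler failover, the internal DNS resolver disk saturation, the storage node crash, the web server latency spike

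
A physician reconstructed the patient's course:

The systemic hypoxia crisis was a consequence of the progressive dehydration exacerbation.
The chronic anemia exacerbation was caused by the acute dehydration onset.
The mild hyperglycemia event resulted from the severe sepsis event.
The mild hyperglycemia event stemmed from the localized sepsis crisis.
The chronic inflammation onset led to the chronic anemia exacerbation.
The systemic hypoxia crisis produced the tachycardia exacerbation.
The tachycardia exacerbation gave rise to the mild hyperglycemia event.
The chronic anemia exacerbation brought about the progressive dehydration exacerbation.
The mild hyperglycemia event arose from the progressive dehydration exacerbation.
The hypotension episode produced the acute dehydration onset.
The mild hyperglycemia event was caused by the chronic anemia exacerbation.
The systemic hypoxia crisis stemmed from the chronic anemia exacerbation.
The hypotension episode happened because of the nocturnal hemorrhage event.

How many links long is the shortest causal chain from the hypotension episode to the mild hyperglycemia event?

3

Shortest chain: the hypotension episode → the acute dehydration onset → the chronic anemia exacerbation → the mild hyperglycemia event.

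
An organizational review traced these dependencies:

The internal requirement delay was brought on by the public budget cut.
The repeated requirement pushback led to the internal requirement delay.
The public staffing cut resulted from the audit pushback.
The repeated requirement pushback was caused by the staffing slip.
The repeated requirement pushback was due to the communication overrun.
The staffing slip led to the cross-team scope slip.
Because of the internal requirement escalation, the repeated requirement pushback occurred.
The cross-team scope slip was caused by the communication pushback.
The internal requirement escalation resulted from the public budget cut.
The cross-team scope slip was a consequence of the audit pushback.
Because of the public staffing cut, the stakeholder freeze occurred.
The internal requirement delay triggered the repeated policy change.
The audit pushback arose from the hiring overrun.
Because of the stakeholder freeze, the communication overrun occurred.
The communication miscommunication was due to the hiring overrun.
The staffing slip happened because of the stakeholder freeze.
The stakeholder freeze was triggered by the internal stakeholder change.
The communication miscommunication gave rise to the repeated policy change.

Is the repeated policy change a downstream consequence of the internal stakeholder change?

Yes

There is a causal chain: the internal stakeholder change → the stakeholder freeze → the staffing slip → the repeated requirement pushback → the internal requirement delay → the repeated policy change.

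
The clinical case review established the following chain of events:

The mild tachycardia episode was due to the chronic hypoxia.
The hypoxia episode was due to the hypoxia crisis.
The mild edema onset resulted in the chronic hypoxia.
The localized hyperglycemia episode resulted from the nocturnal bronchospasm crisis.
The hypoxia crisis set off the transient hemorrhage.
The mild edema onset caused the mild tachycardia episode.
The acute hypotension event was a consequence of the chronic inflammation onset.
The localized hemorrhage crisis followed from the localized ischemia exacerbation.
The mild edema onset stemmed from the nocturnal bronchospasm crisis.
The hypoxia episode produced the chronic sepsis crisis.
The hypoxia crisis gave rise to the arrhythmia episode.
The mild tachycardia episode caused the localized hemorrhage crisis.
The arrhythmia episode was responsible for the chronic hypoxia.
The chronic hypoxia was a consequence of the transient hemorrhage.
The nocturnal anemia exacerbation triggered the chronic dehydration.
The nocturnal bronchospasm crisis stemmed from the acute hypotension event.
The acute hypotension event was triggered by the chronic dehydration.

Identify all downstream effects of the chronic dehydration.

the acute hypotension event, the chronic hypoxia, the localized hemorrhage crisis, the localized hyperglycemia episode, the mild edema onset, the mild tachycardia episode, the nocturnal bronchospasm crisis

Direct effects: the acute hypotension event.
2 steps out: the nocturnal bronchospasm crisis.
3 steps out: the mild edema onset, the localized hyperglycemia episode.
4 steps out: the chronic hypoxia, the mild tachycardia episode.
5 steps out: the localized hemorrhage crisis.
Not reachable from it: the hypoxia crisis, the hypoxia episode, the nocturnal anemia exacerbation, the chronic inflammation onset, the chronic sepsis crisis, the arrhythmia episode, the transient hemorrhage, the localized ischemia exacerbation.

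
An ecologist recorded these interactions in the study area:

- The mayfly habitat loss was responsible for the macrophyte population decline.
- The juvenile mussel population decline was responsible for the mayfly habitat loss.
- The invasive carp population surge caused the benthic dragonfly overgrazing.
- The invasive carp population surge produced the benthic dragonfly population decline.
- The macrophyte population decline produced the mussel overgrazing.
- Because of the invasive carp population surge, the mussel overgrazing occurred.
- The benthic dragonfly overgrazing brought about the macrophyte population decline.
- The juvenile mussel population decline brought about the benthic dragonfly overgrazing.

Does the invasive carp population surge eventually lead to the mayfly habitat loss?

The invasive carp population surge leads to the benthic dragonfly population decline, the benthic dragonfly overgrazing, the macrophyte population decline, the mussel overgrazing; the mayfly habitat loss is not among them.

No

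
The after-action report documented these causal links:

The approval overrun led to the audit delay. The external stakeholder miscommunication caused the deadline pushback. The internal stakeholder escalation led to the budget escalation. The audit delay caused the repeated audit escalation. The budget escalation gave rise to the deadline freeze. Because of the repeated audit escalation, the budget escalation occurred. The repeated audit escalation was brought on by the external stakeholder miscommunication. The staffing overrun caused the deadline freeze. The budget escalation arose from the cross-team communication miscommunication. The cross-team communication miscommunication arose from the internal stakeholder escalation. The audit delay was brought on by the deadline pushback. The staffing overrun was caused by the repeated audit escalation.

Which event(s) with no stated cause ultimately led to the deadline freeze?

Tracing upstream from the deadline freeze: the deadline freeze ← the staffing overrun ← the repeated audit escalation ← the external stakeholder miscommunication.
A separate upstream branch: the deadline freeze ← the staffing overrun ← the repeated audit escalation ← the audit delay ← the approval overrun.
A separate upstream branch: the deadline freeze ← the budget escalation ← the internal stakeholder escalation.
Each of those chain origins has no stated cause.

the approval overrun, the external stakeholder miscommunication, the internal stakeholder escalation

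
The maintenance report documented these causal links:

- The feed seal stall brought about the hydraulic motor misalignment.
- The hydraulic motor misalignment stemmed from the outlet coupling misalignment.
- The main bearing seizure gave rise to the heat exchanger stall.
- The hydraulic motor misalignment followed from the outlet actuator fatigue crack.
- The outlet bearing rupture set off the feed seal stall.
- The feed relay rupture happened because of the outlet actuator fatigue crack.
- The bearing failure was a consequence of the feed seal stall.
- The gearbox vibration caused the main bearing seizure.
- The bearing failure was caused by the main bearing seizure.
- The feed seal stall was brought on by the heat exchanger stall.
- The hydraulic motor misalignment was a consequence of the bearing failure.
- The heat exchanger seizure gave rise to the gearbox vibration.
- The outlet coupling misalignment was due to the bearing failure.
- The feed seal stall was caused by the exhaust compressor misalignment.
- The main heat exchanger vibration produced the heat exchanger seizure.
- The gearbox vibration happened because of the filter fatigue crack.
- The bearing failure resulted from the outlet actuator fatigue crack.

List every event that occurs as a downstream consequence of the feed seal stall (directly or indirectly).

Direct effects: the bearing failure, the hydraulic motor misalignment.
2 steps out: the outlet coupling misalignment.
Not reachable from it: the outlet actuator fatigue crack, the feed relay rupture, the main heat exchanger vibration, the heat exchanger seizure, the filter fatigue crack, the gearbox vibration, the main bearing seizure, the heat exchanger stall, the exhaust compressor misalignment, the outlet bearing rupture.

the bearing failure, the hydraulic motor misalignment, the outlet coupling misalignment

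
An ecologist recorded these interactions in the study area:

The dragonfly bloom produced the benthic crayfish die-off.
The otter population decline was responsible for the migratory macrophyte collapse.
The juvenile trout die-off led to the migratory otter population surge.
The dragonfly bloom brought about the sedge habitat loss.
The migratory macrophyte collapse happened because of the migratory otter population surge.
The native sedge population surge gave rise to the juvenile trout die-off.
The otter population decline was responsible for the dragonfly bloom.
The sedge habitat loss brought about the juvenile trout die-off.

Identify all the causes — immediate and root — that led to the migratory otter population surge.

Immediate cause of the migratory otter population surge: the juvenile trout die-off.
Further upstream: the otter population decline, the dragonfly bloom, the sedge habitat loss, the native sedge population surge.

the dragonfly bloom, the juvenile trout die-off, the native sedge population surge, the otter population decline, the sedge habitat loss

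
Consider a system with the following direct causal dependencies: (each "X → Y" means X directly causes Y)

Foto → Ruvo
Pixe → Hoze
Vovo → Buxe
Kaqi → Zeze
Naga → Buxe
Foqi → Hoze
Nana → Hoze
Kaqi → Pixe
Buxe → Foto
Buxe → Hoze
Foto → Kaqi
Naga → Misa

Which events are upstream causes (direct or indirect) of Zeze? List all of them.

Immediate cause of Zeze: Kaqi.
Further upstream: Naga, Vovo, Buxe, Foto.

Buxe, Foto, Kaqi, Naga, Vovo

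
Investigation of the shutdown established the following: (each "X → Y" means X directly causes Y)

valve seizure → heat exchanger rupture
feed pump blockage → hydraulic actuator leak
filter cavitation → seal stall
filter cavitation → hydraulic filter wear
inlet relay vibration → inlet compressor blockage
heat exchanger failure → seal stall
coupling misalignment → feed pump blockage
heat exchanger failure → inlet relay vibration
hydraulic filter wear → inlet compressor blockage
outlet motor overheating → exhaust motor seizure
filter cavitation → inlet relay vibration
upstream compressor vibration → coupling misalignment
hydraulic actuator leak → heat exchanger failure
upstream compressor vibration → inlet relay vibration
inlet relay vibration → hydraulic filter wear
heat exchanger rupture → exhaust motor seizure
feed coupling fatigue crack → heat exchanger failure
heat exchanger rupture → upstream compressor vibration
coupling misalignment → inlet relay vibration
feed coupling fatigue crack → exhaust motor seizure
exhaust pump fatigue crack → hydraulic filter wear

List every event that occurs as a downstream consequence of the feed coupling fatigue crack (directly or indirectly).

the exhaust motor seizure, the heat exchanger failure, the hydraulic filter wear, the inlet compressor blockage, the inlet relay vibration, the seal stall

Direct effects: the exhaust motor seizure, the heat exchanger failure.
2 steps out: the seal stall, the inlet relay vibration.
3 steps out: the hydraulic filter wear, the inlet compressor blockage.
Not reachable from it: the valve seizure, the heat exchanger rupture, the outlet motor overheating, the exhaust pump fatigue crack, the upstream compressor vibration, the coupling misalignment, the feed pump blockage, the hydraulic actuator leak, the filter cavitation.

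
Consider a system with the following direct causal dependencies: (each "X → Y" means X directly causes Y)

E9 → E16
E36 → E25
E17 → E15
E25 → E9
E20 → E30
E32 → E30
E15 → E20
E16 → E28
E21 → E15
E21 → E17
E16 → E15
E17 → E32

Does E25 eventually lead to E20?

There is a causal chain: E25 → E9 → E16 → E15 → E20.

Yes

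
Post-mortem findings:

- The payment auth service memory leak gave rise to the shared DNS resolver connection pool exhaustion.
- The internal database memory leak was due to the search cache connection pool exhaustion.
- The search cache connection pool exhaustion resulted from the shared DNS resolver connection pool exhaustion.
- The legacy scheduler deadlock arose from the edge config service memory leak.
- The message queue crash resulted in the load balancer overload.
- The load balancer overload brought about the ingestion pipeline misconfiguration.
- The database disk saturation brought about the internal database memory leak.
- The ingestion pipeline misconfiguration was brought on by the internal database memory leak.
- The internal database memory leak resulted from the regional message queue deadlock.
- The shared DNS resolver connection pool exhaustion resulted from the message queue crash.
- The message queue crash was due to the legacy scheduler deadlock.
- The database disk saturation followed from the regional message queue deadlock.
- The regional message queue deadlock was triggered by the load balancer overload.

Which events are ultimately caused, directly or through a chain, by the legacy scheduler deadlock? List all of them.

the database disk saturation, the ingestion pipeline misconfiguration, the internal database memory leak, the load balancer overload, the message queue crash, the regional message queue deadlock, the search cache connection pool exhaustion, the shared DNS resolver connection pool exhaustion

Direct effects: the message queue crash.
2 steps out: the shared DNS resolver connection pool exhaustion, the load balancer overload.
3 steps out: the search cache connection pool exhaustion, the regional message queue deadlock, the ingestion pipeline misconfiguration.
4 steps out: the database disk saturation, the internal database memory leak.
Not reachable from it: the edge config service memory leak, the payment auth service memory leak.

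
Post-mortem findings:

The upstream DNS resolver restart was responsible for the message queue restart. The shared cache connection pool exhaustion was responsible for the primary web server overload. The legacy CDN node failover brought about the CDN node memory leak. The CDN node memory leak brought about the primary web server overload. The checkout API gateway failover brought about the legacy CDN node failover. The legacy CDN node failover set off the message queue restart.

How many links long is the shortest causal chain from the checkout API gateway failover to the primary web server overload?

Shortest chain: the checkout API gateway failover → the legacy CDN node failover → the CDN node memory leak → the primary web server overload.

3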